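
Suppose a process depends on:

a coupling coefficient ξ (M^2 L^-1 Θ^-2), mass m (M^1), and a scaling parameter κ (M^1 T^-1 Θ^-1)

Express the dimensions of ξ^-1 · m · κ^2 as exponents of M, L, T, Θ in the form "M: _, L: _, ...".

M: 1, L: 1, T: -2, Θ: 0

Collect each base-dimension exponent across the product:
  M: −(2) + (1) + 2·(1) = 1
  L: −(-1) + (0) + 2·(0) = 1
  T: −(0) + (0) + 2·(-1) = -2
  Θ: −(-2) + (0) + 2·(-1) = 0
So the dimensions are [M L T⁻²].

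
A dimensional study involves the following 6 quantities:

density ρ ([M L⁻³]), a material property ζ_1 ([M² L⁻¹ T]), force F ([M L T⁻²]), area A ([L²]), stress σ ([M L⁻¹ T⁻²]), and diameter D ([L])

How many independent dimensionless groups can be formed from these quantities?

3

There are 6 variables and 3 base dimensions (M, L, T).
The dimension matrix has rank 3.
Independent dimensionless groups: 6 − 3 = 3.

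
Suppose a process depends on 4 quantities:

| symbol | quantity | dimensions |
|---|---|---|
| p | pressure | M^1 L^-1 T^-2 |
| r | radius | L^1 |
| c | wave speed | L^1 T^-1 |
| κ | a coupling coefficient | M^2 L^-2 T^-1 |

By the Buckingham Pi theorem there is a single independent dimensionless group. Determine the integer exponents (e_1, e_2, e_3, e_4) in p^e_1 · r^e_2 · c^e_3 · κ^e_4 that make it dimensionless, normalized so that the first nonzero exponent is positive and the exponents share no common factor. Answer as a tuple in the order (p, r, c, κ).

(2, 3, -3, -1)

M: e_1·(1) + e_2·(0) + e_3·(0) + e_4·(2) = 0
L: e_1·(-1) + e_2·(1) + e_3·(1) + e_4·(-2) = 0
T: e_1·(-2) + e_2·(0) + e_3·(-1) + e_4·(-1) = 0
Solving this homogeneous linear system for the smallest-integer solution (first nonzero entry positive) gives (2, 3, -3, -1).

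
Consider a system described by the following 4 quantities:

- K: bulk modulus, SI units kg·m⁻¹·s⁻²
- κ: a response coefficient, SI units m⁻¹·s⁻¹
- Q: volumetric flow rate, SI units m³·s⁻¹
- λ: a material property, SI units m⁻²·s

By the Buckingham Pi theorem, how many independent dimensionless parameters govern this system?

There are 4 variables and 3 base dimensions (M, L, T).
The dimension matrix has rank 3.
Independent dimensionless groups: 4 − 3 = 1.

1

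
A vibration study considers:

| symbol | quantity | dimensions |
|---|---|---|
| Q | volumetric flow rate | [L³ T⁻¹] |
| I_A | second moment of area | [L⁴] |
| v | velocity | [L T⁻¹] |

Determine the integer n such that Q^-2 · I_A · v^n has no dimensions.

2

Balance the L exponent: (1)·n from v, plus −2·(3) + (4) = -2 from the rest, must sum to zero.
n − 2 = 0, so n = 2.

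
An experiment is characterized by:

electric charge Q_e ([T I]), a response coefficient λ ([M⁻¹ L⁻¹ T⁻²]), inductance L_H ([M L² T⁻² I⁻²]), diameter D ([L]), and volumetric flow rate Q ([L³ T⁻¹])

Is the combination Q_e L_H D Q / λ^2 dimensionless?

Sum the exponent of each base dimension across the product:
  M: [Q_e]_M − 2·[λ]_M + [L_H]_M + [D]_M + [Q]_M = (0) − 2·(-1) + (1) + (0) + (0) = 3
  L: [Q_e]_L − 2·[λ]_L + [L_H]_L + [D]_L + [Q]_L = (0) − 2·(-1) + (2) + (1) + (3) = 8
  T: [Q_e]_T − 2·[λ]_T + [L_H]_T + [D]_T + [Q]_T = (1) − 2·(-2) + (-2) + (0) + (-1) = 2
  I: [Q_e]_I − 2·[λ]_I + [L_H]_I + [D]_I + [Q]_I = (1) − 2·(0) + (-2) + (0) + (0) = -1
Net dimensions [M³ L⁸ T² I⁻¹] ≠ [1] — not dimensionless.

no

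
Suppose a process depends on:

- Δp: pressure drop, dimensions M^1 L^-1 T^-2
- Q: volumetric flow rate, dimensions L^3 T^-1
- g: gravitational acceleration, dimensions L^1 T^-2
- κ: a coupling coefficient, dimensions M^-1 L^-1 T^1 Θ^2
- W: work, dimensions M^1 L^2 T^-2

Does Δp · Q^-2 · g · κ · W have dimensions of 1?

Sum the exponent of each base dimension across the product:
  M: [Δp]_M − 2·[Q]_M + [g]_M + [κ]_M + [W]_M = (1) − 2·(0) + (0) + (-1) + (1) = 1
  L: [Δp]_L − 2·[Q]_L + [g]_L + [κ]_L + [W]_L = (-1) − 2·(3) + (1) + (-1) + (2) = -5
  T: [Δp]_T − 2·[Q]_T + [g]_T + [κ]_T + [W]_T = (-2) − 2·(-1) + (-2) + (1) + (-2) = -3
  Θ: [Δp]_Θ − 2·[Q]_Θ + [g]_Θ + [κ]_Θ + [W]_Θ = (0) − 2·(0) + (0) + (2) + (0) = 2
Net dimensions [M L⁻⁵ T⁻³ Θ²] ≠ [1] — not dimensionless.

no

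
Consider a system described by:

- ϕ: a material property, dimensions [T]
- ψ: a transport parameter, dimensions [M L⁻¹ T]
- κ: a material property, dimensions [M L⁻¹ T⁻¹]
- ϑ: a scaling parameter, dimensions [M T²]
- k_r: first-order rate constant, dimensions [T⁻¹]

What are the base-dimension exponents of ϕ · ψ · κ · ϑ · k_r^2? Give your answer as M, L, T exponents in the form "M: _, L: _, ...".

Collect each base-dimension exponent across the product:
  M: (0) + (1) + (1) + (1) + 2·(0) = 3
  L: (0) + (-1) + (-1) + (0) + 2·(0) = -2
  T: (1) + (1) + (-1) + (2) + 2·(-1) = 1
So the dimensions are [M³ L⁻² T].

M: 3, L: -2, T: 1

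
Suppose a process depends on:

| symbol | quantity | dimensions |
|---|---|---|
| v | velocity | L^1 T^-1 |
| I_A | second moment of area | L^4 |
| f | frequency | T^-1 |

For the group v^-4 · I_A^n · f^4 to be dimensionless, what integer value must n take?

Balance the L exponent: (4)·n from I_A, plus −4·(1) + 4·(0) = -4 from the rest, must sum to zero.
4n − 4 = 0, so n = 1.

1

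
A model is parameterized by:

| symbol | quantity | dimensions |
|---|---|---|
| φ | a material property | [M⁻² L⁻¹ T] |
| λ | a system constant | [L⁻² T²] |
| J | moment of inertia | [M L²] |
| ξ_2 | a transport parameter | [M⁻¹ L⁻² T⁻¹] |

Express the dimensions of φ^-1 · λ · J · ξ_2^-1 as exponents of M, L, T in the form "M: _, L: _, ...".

Collect each base-dimension exponent across the product:
  M: −(-2) + (0) + (1) − (-1) = 4
  L: −(-1) + (-2) + (2) − (-2) = 3
  T: −(1) + (2) + (0) − (-1) = 2
So the dimensions are [M⁴ L³ T²].

M: 4, L: 3, T: 2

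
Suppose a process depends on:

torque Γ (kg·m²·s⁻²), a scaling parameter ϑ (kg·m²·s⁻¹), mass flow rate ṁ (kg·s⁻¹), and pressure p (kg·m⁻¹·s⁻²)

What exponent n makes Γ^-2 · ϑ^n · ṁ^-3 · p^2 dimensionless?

3

Balance the M exponent: (1)·n from ϑ, plus −2·(1) − 3·(1) + 2·(1) = -3 from the rest, must sum to zero.
n − 3 = 0, so n = 3.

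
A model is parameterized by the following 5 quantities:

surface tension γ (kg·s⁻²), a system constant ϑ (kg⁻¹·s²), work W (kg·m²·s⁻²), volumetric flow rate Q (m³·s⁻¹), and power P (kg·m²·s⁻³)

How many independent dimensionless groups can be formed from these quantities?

2

There are 5 variables and 3 base dimensions (M, L, T).
The dimension matrix has rank 3.
Independent dimensionless groups: 5 − 3 = 2.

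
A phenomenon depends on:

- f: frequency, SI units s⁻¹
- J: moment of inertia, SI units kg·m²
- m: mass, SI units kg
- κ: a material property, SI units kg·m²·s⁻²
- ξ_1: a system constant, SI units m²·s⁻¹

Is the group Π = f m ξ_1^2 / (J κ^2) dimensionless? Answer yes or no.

no

Sum the exponent of each base dimension across the product:
  M: [f]_M − [J]_M + [m]_M − 2·[κ]_M + 2·[ξ_1]_M = (0) − (1) + (1) − 2·(1) + 2·(0) = -2
  L: [f]_L − [J]_L + [m]_L − 2·[κ]_L + 2·[ξ_1]_L = (0) − (2) + (0) − 2·(2) + 2·(2) = -2
  T: [f]_T − [J]_T + [m]_T − 2·[κ]_T + 2·[ξ_1]_T = (-1) − (0) + (0) − 2·(-2) + 2·(-1) = 1
Net dimensions [M⁻² L⁻² T] ≠ [1] — not dimensionless.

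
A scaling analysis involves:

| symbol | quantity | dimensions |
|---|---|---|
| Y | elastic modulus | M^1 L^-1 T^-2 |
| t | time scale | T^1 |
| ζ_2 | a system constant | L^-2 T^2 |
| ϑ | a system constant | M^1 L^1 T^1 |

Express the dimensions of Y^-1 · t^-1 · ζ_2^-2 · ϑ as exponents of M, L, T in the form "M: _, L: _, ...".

M: 0, L: 6, T: -2

Collect each base-dimension exponent across the product:
  M: −(1) − (0) − 2·(0) + (1) = 0
  L: −(-1) − (0) − 2·(-2) + (1) = 6
  T: −(-2) − (1) − 2·(2) + (1) = -2
So the dimensions are [L⁶ T⁻²].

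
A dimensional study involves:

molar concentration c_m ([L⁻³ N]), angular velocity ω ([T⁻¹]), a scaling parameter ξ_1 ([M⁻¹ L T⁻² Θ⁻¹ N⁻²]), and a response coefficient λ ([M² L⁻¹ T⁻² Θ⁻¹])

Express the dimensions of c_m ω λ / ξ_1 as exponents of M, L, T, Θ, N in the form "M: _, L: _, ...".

Collect each base-dimension exponent across the product:
  M: (0) + (0) − (-1) + (2) = 3
  L: (-3) + (0) − (1) + (-1) = -5
  T: (0) + (-1) − (-2) + (-2) = -1
  Θ: (0) + (0) − (-1) + (-1) = 0
  N: (1) + (0) − (-2) + (0) = 3
So the dimensions are [M³ L⁻⁵ T⁻¹ N³].

M: 3, L: -5, T: -1, Θ: 0, N: 3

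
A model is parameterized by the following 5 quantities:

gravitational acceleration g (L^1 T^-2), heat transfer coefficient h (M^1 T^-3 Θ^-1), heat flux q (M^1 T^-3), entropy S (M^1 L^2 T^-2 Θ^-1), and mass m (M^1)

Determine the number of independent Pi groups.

1

There are 5 variables and 4 base dimensions (M, L, T, Θ).
The dimension matrix has rank 4.
Independent dimensionless groups: 5 − 4 = 1.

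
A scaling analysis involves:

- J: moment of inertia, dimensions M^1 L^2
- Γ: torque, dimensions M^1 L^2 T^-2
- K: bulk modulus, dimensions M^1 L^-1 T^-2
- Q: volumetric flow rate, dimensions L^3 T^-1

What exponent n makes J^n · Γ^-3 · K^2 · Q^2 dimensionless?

Balance the M exponent: (1)·n from J, plus −3·(1) + 2·(1) + 2·(0) = -1 from the rest, must sum to zero.
n − 1 = 0, so n = 1.

1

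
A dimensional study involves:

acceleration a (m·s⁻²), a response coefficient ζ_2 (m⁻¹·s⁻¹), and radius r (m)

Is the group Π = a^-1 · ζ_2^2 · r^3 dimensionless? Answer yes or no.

yes

Sum the exponent of each base dimension across the product:
  L: −[a]_L + 2·[ζ_2]_L + 3·[r]_L = −(1) + 2·(-1) + 3·(1) = 0
  T: −[a]_T + 2·[ζ_2]_T + 3·[r]_T = −(-2) + 2·(-1) + 3·(0) = 0
All base exponents vanish — dimensionless.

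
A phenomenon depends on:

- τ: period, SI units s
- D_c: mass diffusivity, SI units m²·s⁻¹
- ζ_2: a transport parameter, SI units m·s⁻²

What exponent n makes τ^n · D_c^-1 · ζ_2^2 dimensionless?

Balance the T exponent: (1)·n from τ, plus −(-1) + 2·(-2) = -3 from the rest, must sum to zero.
n − 3 = 0, so n = 3.

3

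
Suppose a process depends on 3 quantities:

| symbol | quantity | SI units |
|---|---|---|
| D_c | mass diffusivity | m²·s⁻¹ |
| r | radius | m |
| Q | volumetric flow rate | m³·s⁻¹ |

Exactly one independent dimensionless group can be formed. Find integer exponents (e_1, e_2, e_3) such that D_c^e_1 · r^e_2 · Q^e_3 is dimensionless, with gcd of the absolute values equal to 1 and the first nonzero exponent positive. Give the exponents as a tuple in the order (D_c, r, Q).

(1, 1, -1)

L: e_1·(2) + e_2·(1) + e_3·(3) = 0
T: e_1·(-1) + e_2·(0) + e_3·(-1) = 0
Solving this homogeneous linear system for the smallest-integer solution (first nonzero entry positive) gives (1, 1, -1).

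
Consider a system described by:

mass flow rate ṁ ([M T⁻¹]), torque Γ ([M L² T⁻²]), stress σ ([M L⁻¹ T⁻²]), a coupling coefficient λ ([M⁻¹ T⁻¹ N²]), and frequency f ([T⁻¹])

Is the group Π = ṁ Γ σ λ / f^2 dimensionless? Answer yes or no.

no

Sum the exponent of each base dimension across the product:
  M: [ṁ]_M + [Γ]_M + [σ]_M + [λ]_M − 2·[f]_M = (1) + (1) + (1) + (-1) − 2·(0) = 2
  L: [ṁ]_L + [Γ]_L + [σ]_L + [λ]_L − 2·[f]_L = (0) + (2) + (-1) + (0) − 2·(0) = 1
  T: [ṁ]_T + [Γ]_T + [σ]_T + [λ]_T − 2·[f]_T = (-1) + (-2) + (-2) + (-1) − 2·(-1) = -4
  N: [ṁ]_N + [Γ]_N + [σ]_N + [λ]_N − 2·[f]_N = (0) + (0) + (0) + (2) − 2·(0) = 2
Net dimensions [M² L T⁻⁴ N²] ≠ [1] — not dimensionless.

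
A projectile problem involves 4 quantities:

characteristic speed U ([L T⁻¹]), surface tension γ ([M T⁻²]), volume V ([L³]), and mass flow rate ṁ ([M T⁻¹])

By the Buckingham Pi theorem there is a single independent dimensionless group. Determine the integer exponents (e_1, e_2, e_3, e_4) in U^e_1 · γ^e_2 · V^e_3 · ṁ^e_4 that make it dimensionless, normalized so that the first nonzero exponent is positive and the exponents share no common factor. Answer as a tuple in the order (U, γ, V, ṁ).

M: e_1·(0) + e_2·(1) + e_3·(0) + e_4·(1) = 0
L: e_1·(1) + e_2·(0) + e_3·(3) + e_4·(0) = 0
T: e_1·(-1) + e_2·(-2) + e_3·(0) + e_4·(-1) = 0
Solving this homogeneous linear system for the smallest-integer solution (first nonzero entry positive) gives (3, -3, -1, 3).

(3, -3, -1, 3)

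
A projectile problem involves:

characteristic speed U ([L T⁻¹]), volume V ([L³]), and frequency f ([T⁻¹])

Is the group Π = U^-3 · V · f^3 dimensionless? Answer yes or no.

Sum the exponent of each base dimension across the product:
  L: −3·[U]_L + [V]_L + 3·[f]_L = −3·(1) + (3) + 3·(0) = 0
  T: −3·[U]_T + [V]_T + 3·[f]_T = −3·(-1) + (0) + 3·(-1) = 0
All base exponents vanish — dimensionless.

yes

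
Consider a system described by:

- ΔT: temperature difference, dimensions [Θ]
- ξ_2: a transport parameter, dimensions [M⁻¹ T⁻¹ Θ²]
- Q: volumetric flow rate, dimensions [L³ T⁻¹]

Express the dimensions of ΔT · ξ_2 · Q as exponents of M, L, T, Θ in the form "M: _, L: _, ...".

Collect each base-dimension exponent across the product:
  M: (0) + (-1) + (0) = -1
  L: (0) + (0) + (3) = 3
  T: (0) + (-1) + (-1) = -2
  Θ: (1) + (2) + (0) = 3
So the dimensions are [M⁻¹ L³ T⁻² Θ³].

M: -1, L: 3, T: -2, Θ: 3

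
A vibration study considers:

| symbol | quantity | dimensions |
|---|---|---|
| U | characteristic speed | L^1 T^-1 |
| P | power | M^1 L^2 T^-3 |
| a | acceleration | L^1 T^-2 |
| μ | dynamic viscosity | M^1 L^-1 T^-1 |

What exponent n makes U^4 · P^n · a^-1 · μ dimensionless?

Balance the M exponent: (1)·n from P, plus 4·(0) − (0) + (1) = 1 from the rest, must sum to zero.
n + 1 = 0, so n = -1.

-1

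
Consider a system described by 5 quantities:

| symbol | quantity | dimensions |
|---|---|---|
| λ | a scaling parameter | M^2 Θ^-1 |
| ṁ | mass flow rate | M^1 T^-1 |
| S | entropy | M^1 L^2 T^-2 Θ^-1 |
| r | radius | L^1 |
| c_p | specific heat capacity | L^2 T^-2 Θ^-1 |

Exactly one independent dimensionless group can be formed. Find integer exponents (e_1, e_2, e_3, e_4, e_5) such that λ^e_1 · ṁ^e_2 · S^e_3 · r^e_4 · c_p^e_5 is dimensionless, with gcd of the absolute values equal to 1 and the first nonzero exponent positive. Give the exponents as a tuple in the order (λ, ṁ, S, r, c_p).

M: e_1·(2) + e_2·(1) + e_3·(1) + e_4·(0) + e_5·(0) = 0
L: e_1·(0) + e_2·(0) + e_3·(2) + e_4·(1) + e_5·(2) = 0
T: e_1·(0) + e_2·(-1) + e_3·(-2) + e_4·(0) + e_5·(-2) = 0
Θ: e_1·(-1) + e_2·(0) + e_3·(-1) + e_4·(0) + e_5·(-1) = 0
Solving this homogeneous linear system for the smallest-integer solution (first nonzero entry positive) gives (1, 2, -4, 2, 3).

(1, 2, -4, 2, 3)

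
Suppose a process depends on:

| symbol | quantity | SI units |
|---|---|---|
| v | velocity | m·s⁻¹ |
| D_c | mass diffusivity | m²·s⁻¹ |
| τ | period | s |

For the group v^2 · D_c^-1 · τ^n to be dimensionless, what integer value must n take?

Balance the T exponent: (1)·n from τ, plus 2·(-1) − (-1) = -1 from the rest, must sum to zero.
n − 1 = 0, so n = 1.

1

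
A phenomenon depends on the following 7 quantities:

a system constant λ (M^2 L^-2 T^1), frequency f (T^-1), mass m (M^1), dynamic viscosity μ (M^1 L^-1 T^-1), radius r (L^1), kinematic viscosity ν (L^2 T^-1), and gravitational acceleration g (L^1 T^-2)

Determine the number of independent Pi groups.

There are 7 variables and 3 base dimensions (M, L, T).
The dimension matrix has rank 3.
Independent dimensionless groups: 7 − 3 = 4.

4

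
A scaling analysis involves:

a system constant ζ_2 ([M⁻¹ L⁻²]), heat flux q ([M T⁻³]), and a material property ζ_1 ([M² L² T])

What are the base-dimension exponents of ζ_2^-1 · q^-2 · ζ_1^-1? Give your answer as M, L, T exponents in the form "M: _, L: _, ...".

Collect each base-dimension exponent across the product:
  M: −(-1) − 2·(1) − (2) = -3
  L: −(-2) − 2·(0) − (2) = 0
  T: −(0) − 2·(-3) − (1) = 5
So the dimensions are [M⁻³ T⁵].

M: -3, L: 0, T: 5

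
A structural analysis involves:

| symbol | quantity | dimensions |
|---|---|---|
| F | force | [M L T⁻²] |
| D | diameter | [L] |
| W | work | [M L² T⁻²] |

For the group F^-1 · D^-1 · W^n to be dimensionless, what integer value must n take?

1

Balance the M exponent: (1)·n from W, plus −(1) − (0) = -1 from the rest, must sum to zero.
n − 1 = 0, so n = 1.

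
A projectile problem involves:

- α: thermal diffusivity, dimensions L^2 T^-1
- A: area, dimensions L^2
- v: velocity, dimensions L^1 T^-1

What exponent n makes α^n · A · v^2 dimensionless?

-2

Balance the L exponent: (2)·n from α, plus (2) + 2·(1) = 4 from the rest, must sum to zero.
2n + 4 = 0, so n = -2.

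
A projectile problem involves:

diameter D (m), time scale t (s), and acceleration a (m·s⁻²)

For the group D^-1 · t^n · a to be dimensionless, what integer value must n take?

2

Balance the T exponent: (1)·n from t, plus −(0) + (-2) = -2 from the rest, must sum to zero.
n − 2 = 0, so n = 2.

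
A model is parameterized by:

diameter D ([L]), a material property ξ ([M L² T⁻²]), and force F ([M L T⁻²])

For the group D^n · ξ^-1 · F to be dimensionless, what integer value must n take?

1

Balance the L exponent: (1)·n from D, plus −(2) + (1) = -1 from the rest, must sum to zero.
n − 1 = 0, so n = 1.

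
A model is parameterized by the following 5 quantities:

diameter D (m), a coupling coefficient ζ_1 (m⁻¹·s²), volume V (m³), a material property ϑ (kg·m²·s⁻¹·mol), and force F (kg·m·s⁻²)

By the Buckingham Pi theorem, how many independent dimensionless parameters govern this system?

There are 5 variables and 4 base dimensions (M, L, T, N).
The dimension matrix has rank 4.
Independent dimensionless groups: 5 − 4 = 1.

1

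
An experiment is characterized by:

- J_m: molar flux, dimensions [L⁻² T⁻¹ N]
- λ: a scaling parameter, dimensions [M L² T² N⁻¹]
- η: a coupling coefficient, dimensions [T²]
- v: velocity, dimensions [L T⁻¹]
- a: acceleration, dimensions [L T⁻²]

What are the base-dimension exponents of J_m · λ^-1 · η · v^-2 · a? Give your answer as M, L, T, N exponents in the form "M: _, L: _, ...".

M: -1, L: -5, T: -1, N: 2

Collect each base-dimension exponent across the product:
  M: (0) − (1) + (0) − 2·(0) + (0) = -1
  L: (-2) − (2) + (0) − 2·(1) + (1) = -5
  T: (-1) − (2) + (2) − 2·(-1) + (-2) = -1
  N: (1) − (-1) + (0) − 2·(0) + (0) = 2
So the dimensions are [M⁻¹ L⁻⁵ T⁻¹ N²].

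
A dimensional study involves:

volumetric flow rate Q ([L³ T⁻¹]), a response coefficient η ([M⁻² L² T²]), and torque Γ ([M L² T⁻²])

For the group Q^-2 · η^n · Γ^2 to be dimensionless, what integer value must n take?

Balance the M exponent: (-2)·n from η, plus −2·(0) + 2·(1) = 2 from the rest, must sum to zero.
-2n + 2 = 0, so n = 1.

1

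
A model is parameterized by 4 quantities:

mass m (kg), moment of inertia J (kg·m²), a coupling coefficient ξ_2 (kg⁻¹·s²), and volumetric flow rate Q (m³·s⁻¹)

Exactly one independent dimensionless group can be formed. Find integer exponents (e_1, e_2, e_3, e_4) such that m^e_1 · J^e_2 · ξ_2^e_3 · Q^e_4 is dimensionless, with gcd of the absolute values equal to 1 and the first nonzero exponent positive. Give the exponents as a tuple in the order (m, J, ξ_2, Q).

(4, -3, 1, 2)

M: e_1·(1) + e_2·(1) + e_3·(-1) + e_4·(0) = 0
L: e_1·(0) + e_2·(2) + e_3·(0) + e_4·(3) = 0
T: e_1·(0) + e_2·(0) + e_3·(2) + e_4·(-1) = 0
Solving this homogeneous linear system for the smallest-integer solution (first nonzero entry positive) gives (4, -3, 1, 2).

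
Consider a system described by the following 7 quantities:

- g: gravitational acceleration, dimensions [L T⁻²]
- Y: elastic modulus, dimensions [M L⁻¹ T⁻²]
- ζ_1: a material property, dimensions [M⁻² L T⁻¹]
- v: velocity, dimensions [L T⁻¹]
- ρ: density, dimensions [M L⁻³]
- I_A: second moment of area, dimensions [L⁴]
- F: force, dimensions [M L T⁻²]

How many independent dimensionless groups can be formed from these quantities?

There are 7 variables and 3 base dimensions (M, L, T).
The dimension matrix has rank 3.
Independent dimensionless groups: 7 − 3 = 4.

4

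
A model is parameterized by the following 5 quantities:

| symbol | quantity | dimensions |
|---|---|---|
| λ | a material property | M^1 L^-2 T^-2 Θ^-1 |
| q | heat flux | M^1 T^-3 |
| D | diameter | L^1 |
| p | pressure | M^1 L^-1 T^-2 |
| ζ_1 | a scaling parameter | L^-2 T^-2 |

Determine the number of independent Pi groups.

There are 5 variables and 4 base dimensions (M, L, T, Θ).
The dimension matrix has rank 4.
Independent dimensionless groups: 5 − 4 = 1.

1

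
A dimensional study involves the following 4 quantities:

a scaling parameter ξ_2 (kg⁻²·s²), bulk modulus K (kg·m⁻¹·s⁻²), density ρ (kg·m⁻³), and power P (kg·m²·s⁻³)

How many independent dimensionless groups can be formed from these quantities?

1

There are 4 variables and 3 base dimensions (M, L, T).
The dimension matrix has rank 3.
Independent dimensionless groups: 4 − 3 = 1.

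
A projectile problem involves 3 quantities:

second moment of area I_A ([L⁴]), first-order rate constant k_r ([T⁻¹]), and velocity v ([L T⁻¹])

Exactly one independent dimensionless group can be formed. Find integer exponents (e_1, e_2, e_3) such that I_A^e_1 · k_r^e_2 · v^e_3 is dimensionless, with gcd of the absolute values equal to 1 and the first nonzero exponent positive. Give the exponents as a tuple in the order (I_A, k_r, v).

(1, 4, -4)

L: e_1·(4) + e_2·(0) + e_3·(1) = 0
T: e_1·(0) + e_2·(-1) + e_3·(-1) = 0
Solving this homogeneous linear system for the smallest-integer solution (first nonzero entry positive) gives (1, 4, -4).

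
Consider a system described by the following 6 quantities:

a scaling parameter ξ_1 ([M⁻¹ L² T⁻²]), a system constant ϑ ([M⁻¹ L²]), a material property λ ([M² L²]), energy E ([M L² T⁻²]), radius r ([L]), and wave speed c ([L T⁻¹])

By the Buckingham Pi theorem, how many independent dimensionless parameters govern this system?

3

There are 6 variables and 3 base dimensions (M, L, T).
The dimension matrix has rank 3.
Independent dimensionless groups: 6 − 3 = 3.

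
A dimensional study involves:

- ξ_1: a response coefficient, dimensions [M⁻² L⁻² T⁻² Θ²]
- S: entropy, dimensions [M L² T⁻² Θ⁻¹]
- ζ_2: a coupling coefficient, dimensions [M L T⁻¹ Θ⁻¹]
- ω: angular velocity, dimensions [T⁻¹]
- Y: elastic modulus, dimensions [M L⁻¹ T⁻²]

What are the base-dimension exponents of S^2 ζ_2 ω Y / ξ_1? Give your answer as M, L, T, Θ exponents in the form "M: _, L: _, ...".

Collect each base-dimension exponent across the product:
  M: −(-2) + 2·(1) + (1) + (0) + (1) = 6
  L: −(-2) + 2·(2) + (1) + (0) + (-1) = 6
  T: −(-2) + 2·(-2) + (-1) + (-1) + (-2) = -6
  Θ: −(2) + 2·(-1) + (-1) + (0) + (0) = -5
So the dimensions are [M⁶ L⁶ T⁻⁶ Θ⁻⁵].

M: 6, L: 6, T: -6, Θ: -5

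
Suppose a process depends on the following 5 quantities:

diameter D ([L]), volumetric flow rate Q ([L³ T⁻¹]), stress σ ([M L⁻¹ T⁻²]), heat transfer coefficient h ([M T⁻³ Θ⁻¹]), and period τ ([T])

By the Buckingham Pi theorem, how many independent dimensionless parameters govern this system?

1

There are 5 variables and 4 base dimensions (M, L, T, Θ).
The dimension matrix has rank 4.
Independent dimensionless groups: 5 − 4 = 1.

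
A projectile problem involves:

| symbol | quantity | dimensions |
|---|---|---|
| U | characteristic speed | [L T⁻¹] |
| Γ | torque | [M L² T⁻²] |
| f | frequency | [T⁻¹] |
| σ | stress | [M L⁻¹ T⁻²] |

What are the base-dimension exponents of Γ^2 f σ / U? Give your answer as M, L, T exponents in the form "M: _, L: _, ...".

M: 3, L: 2, T: -6

Collect each base-dimension exponent across the product:
  M: −(0) + 2·(1) + (0) + (1) = 3
  L: −(1) + 2·(2) + (0) + (-1) = 2
  T: −(-1) + 2·(-2) + (-1) + (-2) = -6
So the dimensions are [M³ L² T⁻⁶].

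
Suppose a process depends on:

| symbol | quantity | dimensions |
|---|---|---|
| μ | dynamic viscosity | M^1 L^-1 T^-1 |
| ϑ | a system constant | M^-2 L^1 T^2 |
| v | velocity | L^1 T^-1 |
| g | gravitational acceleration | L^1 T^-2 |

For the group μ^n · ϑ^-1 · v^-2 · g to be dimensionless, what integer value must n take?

-2

Balance the M exponent: (1)·n from μ, plus −(-2) − 2·(0) + (0) = 2 from the rest, must sum to zero.
n + 2 = 0, so n = -2.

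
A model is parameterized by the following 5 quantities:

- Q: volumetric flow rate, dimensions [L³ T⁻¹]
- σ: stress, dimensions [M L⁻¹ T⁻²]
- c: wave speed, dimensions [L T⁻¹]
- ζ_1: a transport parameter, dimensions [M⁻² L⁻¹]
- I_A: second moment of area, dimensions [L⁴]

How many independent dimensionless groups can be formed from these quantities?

2

There are 5 variables and 3 base dimensions (M, L, T).
The dimension matrix has rank 3.
Independent dimensionless groups: 5 − 3 = 2.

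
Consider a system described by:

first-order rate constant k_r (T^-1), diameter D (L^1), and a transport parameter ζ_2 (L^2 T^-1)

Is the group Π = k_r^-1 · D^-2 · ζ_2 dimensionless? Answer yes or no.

yes

Sum the exponent of each base dimension across the product:
  L: −[k_r]_L − 2·[D]_L + [ζ_2]_L = −(0) − 2·(1) + (2) = 0
  T: −[k_r]_T − 2·[D]_T + [ζ_2]_T = −(-1) − 2·(0) + (-1) = 0
All base exponents vanish — dimensionless.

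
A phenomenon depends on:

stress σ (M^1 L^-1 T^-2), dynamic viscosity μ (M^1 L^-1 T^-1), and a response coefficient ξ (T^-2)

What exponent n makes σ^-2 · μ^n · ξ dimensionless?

Balance the M exponent: (1)·n from μ, plus −2·(1) + (0) = -2 from the rest, must sum to zero.
n − 2 = 0, so n = 2.

2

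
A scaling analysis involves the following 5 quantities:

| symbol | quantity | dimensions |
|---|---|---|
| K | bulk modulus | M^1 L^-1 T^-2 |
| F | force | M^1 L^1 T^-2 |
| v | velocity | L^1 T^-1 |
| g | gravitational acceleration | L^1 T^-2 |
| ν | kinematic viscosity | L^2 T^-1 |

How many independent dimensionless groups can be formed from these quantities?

2

There are 5 variables and 3 base dimensions (M, L, T).
The dimension matrix has rank 3.
Independent dimensionless groups: 5 − 3 = 2.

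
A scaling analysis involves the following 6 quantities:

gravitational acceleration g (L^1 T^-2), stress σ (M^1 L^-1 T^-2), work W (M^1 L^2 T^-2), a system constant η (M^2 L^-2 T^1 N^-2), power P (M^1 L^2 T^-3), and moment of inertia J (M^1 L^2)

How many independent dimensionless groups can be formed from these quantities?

2

There are 6 variables and 4 base dimensions (M, L, T, N).
The dimension matrix has rank 4.
Independent dimensionless groups: 6 − 4 = 2.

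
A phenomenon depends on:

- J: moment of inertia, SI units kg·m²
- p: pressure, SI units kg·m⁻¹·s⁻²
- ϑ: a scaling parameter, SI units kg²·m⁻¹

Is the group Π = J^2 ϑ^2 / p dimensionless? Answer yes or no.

no

Sum the exponent of each base dimension across the product:
  M: 2·[J]_M − [p]_M + 2·[ϑ]_M = 2·(1) − (1) + 2·(2) = 5
  L: 2·[J]_L − [p]_L + 2·[ϑ]_L = 2·(2) − (-1) + 2·(-1) = 3
  T: 2·[J]_T − [p]_T + 2·[ϑ]_T = 2·(0) − (-2) + 2·(0) = 2
Net dimensions [M⁵ L³ T²] ≠ [1] — not dimensionless.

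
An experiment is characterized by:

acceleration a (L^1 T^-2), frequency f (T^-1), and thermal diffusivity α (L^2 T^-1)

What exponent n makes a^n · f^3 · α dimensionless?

Balance the L exponent: (1)·n from a, plus 3·(0) + (2) = 2 from the rest, must sum to zero.
n + 2 = 0, so n = -2.

-2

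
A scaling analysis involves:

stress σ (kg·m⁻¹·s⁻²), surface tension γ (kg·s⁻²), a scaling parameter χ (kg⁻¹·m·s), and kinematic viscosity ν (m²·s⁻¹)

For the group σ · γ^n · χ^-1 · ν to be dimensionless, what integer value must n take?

-2

Balance the M exponent: (1)·n from γ, plus (1) − (-1) + (0) = 2 from the rest, must sum to zero.
n + 2 = 0, so n = -2.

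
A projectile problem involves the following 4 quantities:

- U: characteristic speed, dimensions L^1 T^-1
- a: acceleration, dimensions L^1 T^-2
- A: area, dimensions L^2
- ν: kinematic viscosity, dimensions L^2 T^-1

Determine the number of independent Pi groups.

There are 4 variables and 2 base dimensions (L, T).
The dimension matrix has rank 2.
Independent dimensionless groups: 4 − 2 = 2.

2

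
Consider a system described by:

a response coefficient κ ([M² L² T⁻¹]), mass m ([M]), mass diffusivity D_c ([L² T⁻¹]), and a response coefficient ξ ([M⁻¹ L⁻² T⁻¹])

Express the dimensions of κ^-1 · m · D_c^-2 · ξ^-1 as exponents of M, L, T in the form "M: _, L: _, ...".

M: 0, L: -4, T: 4

Collect each base-dimension exponent across the product:
  M: −(2) + (1) − 2·(0) − (-1) = 0
  L: −(2) + (0) − 2·(2) − (-2) = -4
  T: −(-1) + (0) − 2·(-1) − (-1) = 4
So the dimensions are [L⁻⁴ T⁴].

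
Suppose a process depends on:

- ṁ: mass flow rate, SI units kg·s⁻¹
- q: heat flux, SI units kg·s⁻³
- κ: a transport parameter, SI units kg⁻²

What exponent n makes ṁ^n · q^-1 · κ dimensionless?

3

Balance the M exponent: (1)·n from ṁ, plus −(1) + (-2) = -3 from the rest, must sum to zero.
n − 3 = 0, so n = 3.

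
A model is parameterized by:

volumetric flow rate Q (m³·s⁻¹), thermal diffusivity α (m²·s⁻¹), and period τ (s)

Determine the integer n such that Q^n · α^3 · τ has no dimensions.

-2

Balance the L exponent: (3)·n from Q, plus 3·(2) + (0) = 6 from the rest, must sum to zero.
3n + 6 = 0, so n = -2.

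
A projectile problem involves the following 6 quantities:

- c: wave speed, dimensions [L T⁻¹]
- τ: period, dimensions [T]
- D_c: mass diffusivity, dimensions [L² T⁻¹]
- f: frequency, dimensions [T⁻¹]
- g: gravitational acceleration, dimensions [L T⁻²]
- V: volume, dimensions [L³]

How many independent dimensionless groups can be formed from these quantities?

4

There are 6 variables and 2 base dimensions (L, T).
The dimension matrix has rank 2.
Independent dimensionless groups: 6 − 2 = 4.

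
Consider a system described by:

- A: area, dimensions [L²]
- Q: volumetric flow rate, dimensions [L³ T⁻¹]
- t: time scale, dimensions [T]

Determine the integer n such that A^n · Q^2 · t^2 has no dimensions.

-3

Balance the L exponent: (2)·n from A, plus 2·(3) + 2·(0) = 6 from the rest, must sum to zero.
2n + 6 = 0, so n = -3.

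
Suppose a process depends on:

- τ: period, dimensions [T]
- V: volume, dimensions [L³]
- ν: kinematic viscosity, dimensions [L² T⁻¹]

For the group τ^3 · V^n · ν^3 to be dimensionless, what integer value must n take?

-2

Balance the L exponent: (3)·n from V, plus 3·(0) + 3·(2) = 6 from the rest, must sum to zero.
3n + 6 = 0, so n = -2.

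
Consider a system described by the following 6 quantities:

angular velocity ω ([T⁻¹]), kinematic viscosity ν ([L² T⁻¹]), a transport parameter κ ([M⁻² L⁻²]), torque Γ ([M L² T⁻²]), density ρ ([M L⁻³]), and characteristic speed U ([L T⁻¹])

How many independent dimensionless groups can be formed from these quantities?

3

There are 6 variables and 3 base dimensions (M, L, T).
The dimension matrix has rank 3.
Independent dimensionless groups: 6 − 3 = 3.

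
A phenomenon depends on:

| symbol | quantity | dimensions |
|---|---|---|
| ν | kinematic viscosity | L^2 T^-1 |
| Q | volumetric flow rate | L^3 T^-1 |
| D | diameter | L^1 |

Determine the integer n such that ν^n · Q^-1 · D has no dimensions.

Balance the L exponent: (2)·n from ν, plus −(3) + (1) = -2 from the rest, must sum to zero.
2n − 2 = 0, so n = 1.

1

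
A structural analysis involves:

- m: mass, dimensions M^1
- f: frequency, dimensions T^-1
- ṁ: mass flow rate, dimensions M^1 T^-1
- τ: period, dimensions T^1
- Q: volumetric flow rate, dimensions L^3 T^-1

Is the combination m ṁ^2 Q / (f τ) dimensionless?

Sum the exponent of each base dimension across the product:
  M: [m]_M − [f]_M + 2·[ṁ]_M − [τ]_M + [Q]_M = (1) − (0) + 2·(1) − (0) + (0) = 3
  L: [m]_L − [f]_L + 2·[ṁ]_L − [τ]_L + [Q]_L = (0) − (0) + 2·(0) − (0) + (3) = 3
  T: [m]_T − [f]_T + 2·[ṁ]_T − [τ]_T + [Q]_T = (0) − (-1) + 2·(-1) − (1) + (-1) = -3
Net dimensions [M³ L³ T⁻³] ≠ [1] — not dimensionless.

no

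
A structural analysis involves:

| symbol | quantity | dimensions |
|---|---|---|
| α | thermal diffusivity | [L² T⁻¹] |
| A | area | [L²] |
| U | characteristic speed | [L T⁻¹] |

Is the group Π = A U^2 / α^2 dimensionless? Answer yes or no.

Sum the exponent of each base dimension across the product:
  L: −2·[α]_L + [A]_L + 2·[U]_L = −2·(2) + (2) + 2·(1) = 0
  T: −2·[α]_T + [A]_T + 2·[U]_T = −2·(-1) + (0) + 2·(-1) = 0
All base exponents vanish — dimensionless.

yes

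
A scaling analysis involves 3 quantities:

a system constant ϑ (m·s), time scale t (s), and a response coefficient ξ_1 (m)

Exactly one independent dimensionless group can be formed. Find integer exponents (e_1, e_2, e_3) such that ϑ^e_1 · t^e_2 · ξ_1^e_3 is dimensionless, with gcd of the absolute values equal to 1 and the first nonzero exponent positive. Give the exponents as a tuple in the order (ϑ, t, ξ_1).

(1, -1, -1)

L: e_1·(1) + e_2·(0) + e_3·(1) = 0
T: e_1·(1) + e_2·(1) + e_3·(0) = 0
Solving this homogeneous linear system for the smallest-integer solution (first nonzero entry positive) gives (1, -1, -1).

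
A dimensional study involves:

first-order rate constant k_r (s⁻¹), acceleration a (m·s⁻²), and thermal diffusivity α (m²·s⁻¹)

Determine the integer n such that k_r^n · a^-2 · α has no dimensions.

3

Balance the T exponent: (-1)·n from k_r, plus −2·(-2) + (-1) = 3 from the rest, must sum to zero.
−n + 3 = 0, so n = 3.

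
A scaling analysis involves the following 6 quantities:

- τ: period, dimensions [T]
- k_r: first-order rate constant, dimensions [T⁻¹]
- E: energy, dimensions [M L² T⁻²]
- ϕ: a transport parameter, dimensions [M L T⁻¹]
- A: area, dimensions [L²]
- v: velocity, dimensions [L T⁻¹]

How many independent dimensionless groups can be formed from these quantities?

There are 6 variables and 3 base dimensions (M, L, T).
The dimension matrix has rank 3.
Independent dimensionless groups: 6 − 3 = 3.

3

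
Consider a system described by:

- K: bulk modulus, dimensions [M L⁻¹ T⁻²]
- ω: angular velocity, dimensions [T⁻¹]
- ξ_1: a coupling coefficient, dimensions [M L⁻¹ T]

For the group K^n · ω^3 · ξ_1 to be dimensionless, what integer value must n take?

Balance the M exponent: (1)·n from K, plus 3·(0) + (1) = 1 from the rest, must sum to zero.
n + 1 = 0, so n = -1.

-1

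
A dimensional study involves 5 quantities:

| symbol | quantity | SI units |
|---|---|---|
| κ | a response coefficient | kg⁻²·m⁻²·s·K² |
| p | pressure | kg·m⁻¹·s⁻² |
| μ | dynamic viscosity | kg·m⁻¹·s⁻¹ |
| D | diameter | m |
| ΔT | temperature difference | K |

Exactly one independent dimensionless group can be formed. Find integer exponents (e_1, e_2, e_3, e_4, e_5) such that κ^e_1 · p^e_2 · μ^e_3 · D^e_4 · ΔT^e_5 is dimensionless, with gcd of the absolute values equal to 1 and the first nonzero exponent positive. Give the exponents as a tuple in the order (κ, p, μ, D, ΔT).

M: e_1·(-2) + e_2·(1) + e_3·(1) + e_4·(0) + e_5·(0) = 0
L: e_1·(-2) + e_2·(-1) + e_3·(-1) + e_4·(1) + e_5·(0) = 0
T: e_1·(1) + e_2·(-2) + e_3·(-1) + e_4·(0) + e_5·(0) = 0
Θ: e_1·(2) + e_2·(0) + e_3·(0) + e_4·(0) + e_5·(1) = 0
Solving this homogeneous linear system for the smallest-integer solution (first nonzero entry positive) gives (1, -1, 3, 4, -2).

(1, -1, 3, 4, -2)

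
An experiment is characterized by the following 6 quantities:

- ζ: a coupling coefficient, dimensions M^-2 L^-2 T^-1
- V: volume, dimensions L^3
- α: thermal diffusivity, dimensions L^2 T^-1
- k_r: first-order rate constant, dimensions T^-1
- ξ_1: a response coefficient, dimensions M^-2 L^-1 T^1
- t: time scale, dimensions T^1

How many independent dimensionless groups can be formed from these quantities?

3

There are 6 variables and 3 base dimensions (M, L, T).
The dimension matrix has rank 3.
Independent dimensionless groups: 6 − 3 = 3.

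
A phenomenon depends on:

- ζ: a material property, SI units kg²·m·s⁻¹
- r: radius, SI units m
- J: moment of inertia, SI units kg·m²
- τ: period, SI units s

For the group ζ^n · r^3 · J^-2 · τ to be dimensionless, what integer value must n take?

1

Balance the M exponent: (2)·n from ζ, plus 3·(0) − 2·(1) + (0) = -2 from the rest, must sum to zero.
2n − 2 = 0, so n = 1.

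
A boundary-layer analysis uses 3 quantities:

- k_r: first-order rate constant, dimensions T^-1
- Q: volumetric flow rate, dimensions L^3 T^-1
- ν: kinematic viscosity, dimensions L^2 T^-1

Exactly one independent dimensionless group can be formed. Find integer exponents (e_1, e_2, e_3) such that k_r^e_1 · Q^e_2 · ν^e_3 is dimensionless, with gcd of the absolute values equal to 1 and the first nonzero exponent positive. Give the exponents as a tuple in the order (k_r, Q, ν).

(1, 2, -3)

L: e_1·(0) + e_2·(3) + e_3·(2) = 0
T: e_1·(-1) + e_2·(-1) + e_3·(-1) = 0
Solving this homogeneous linear system for the smallest-integer solution (first nonzero entry positive) gives (1, 2, -3).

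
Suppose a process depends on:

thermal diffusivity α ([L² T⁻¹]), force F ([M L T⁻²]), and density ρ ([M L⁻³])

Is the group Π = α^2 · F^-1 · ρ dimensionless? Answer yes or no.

yes

Sum the exponent of each base dimension across the product:
  M: 2·[α]_M − [F]_M + [ρ]_M = 2·(0) − (1) + (1) = 0
  L: 2·[α]_L − [F]_L + [ρ]_L = 2·(2) − (1) + (-3) = 0
  T: 2·[α]_T − [F]_T + [ρ]_T = 2·(-1) − (-2) + (0) = 0
  I: 2·[α]_I − [F]_I + [ρ]_I = 2·(0) − (0) + (0) = 0
All base exponents vanish — dimensionless.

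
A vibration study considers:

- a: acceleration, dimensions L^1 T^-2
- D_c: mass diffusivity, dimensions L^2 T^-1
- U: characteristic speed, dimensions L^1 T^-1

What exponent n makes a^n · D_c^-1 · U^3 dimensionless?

-1

Balance the L exponent: (1)·n from a, plus −(2) + 3·(1) = 1 from the rest, must sum to zero.
n + 1 = 0, so n = -1.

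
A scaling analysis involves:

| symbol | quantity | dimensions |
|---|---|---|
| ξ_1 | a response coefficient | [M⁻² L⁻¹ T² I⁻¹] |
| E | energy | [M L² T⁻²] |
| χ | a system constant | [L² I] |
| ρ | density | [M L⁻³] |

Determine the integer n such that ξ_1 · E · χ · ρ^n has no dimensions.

Balance the M exponent: (1)·n from ρ, plus (-2) + (1) + (0) = -1 from the rest, must sum to zero.
n − 1 = 0, so n = 1.

1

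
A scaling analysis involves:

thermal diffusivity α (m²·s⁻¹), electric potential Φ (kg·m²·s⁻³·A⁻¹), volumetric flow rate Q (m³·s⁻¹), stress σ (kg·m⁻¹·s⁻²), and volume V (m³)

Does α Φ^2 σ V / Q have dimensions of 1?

no

Sum the exponent of each base dimension across the product:
  M: [α]_M + 2·[Φ]_M − [Q]_M + [σ]_M + [V]_M = (0) + 2·(1) − (0) + (1) + (0) = 3
  L: [α]_L + 2·[Φ]_L − [Q]_L + [σ]_L + [V]_L = (2) + 2·(2) − (3) + (-1) + (3) = 5
  T: [α]_T + 2·[Φ]_T − [Q]_T + [σ]_T + [V]_T = (-1) + 2·(-3) − (-1) + (-2) + (0) = -8
  I: [α]_I + 2·[Φ]_I − [Q]_I + [σ]_I + [V]_I = (0) + 2·(-1) − (0) + (0) + (0) = -2
Net dimensions [M³ L⁵ T⁻⁸ I⁻²] ≠ [1] — not dimensionless.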